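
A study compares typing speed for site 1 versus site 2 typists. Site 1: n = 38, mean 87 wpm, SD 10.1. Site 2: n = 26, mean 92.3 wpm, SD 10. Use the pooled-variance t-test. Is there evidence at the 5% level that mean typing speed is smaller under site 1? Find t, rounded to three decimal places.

Let group 1 = site 1, group 2 = site 2. H0: μ_1 = μ_2; H1: μ_1 < μ_2 (two-sample pooled-variance t-test, left-tailed).
s_p² = [(38−1)·10.1² + (26−1)·10²]/(38+26−2) = 101.2
t = (87 − 92.3)/√[101.2·(1/38 + 1/26)] = -2.070
df = n₁ + n₂ − 2 = 62
p-value = P(T ≤ -2.070) ≈ 0.021
Since p ≈ 0.021 < α = 0.05, reject H0; the evidence is statistically significant.

-2.070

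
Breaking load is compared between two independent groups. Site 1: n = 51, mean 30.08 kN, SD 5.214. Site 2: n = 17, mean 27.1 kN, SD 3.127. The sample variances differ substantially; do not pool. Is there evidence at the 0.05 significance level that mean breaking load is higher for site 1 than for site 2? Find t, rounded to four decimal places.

Let group 1 = site 1, group 2 = site 2. H0: μ_1 = μ_2; H1: μ_1 > μ_2 (Welch's two-sample t-test, right-tailed).
t = (x̄_1 − x̄_2)/√(s_1²/n_1 + s_2²/n_2) = (30.08 − 27.1)/√(5.214²/51 + 3.127²/17) = 2.8307
Welch–Satterthwaite df ≈ 46.59
p-value = P(T ≥ 2.8307) ≈ 0.0034
Since p ≈ 0.0034 < α = 0.05, reject H0; the evidence is statistically significant.

2.8307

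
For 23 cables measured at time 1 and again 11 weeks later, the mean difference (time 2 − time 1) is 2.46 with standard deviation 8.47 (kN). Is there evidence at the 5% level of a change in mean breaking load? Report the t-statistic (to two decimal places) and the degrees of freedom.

t = 1.39, df = 22

H0: μ_d = 0; H1: μ_d ≠ 0 (paired t-test on the differences, two-sided).
t = d̄/(s_d/√n) = 2.46/(8.47/√23) = 1.39
df = n − 1 = 22
Two-sided p-value ≈ 0.178
Since p ≈ 0.178 > α = 0.05, fail to reject H0; the evidence is not statistically significant.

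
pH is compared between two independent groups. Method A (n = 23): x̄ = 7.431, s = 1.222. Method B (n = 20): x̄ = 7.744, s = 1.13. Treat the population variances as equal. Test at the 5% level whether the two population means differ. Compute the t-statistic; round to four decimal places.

Let group 1 = method A, group 2 = method B. H0: μ_1 = μ_2; H1: μ_1 ≠ μ_2 (two-sample pooled-variance t-test, two-sided).
s_p² = [(23−1)·1.222² + (20−1)·1.13²]/(23+20−2) = 1.39301
t = (7.431 − 7.744)/√[1.39301·(1/23 + 1/20)] = -0.8674
df = n₁ + n₂ − 2 = 41
Two-sided p-value ≈ 0.391
Since p ≈ 0.391 > α = 0.05, fail to reject H0; the evidence is not statistically significant.

-0.8674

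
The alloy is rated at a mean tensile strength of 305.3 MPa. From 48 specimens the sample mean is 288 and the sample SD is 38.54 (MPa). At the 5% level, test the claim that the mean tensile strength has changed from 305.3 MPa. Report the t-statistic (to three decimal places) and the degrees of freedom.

t = -3.110, df = 47

H0: μ = 305.3; H1: μ ≠ 305.3 (one-sample t-test, two-sided).
t = (x̄ − μ₀)/(s/√n) = (288 − 305.3)/(38.54/√48) = -3.110
df = n − 1 = 47
Two-sided p-value ≈ 0.003
Since p ≈ 0.003 < α = 0.05, reject H0; the data support H1.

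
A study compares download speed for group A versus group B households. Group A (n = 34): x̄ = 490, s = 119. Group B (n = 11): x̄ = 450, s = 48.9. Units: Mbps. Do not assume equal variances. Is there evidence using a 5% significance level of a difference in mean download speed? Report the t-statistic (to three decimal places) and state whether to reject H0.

Let group 1 = group A, group 2 = group B. H0: μ_1 = μ_2; H1: μ_1 ≠ μ_2 (Welch's two-sample t-test, two-sided).
t = (x̄_1 − x̄_2)/√(s_1²/n_1 + s_2²/n_2) = (490 − 450)/√(119²/34 + 48.9²/11) = 1.589
Welch–Satterthwaite df ≈ 40.25
Two-sided p-value ≈ 0.120
Since p ≈ 0.120 > α = 0.05, fail to reject H0; the data do not provide sufficient evidence against H0.

t = 1.589; fail to reject H0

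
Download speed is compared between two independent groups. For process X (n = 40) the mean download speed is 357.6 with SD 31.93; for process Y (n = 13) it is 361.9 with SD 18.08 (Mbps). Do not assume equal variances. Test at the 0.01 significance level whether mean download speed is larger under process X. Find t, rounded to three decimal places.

Let group 1 = process X, group 2 = process Y. H0: μ_1 = μ_2; H1: μ_1 > μ_2 (Welch's two-sample t-test, right-tailed).
t = (x̄_1 − x̄_2)/√(s_1²/n_1 + s_2²/n_2) = (357.6 − 361.9)/√(31.93²/40 + 18.08²/13) = -0.604
Welch–Satterthwaite df ≈ 36.97
p-value = P(T ≥ -0.604) ≈ 0.725
Since p ≈ 0.725 > α = 0.01, fail to reject H0; the data do not provide sufficient evidence against H0.

-0.604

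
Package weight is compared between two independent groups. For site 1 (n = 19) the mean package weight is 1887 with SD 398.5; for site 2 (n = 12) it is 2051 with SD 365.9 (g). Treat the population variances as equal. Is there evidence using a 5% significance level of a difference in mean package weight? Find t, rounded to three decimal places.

Let group 1 = site 1, group 2 = site 2. H0: μ_1 = μ_2; H1: μ_1 ≠ μ_2 (two-sample pooled-variance t-test, two-sided).
s_p² = [(19−1)·398.5² + (12−1)·365.9²]/(19+12−2) = 149350
t = (1887 − 2051)/√[149350·(1/19 + 1/12)] = -1.151
df = n₁ + n₂ − 2 = 29
Two-sided p-value ≈ 0.259
Since p ≈ 0.259 > α = 0.05, fail to reject H0; the evidence is not statistically significant.

-1.151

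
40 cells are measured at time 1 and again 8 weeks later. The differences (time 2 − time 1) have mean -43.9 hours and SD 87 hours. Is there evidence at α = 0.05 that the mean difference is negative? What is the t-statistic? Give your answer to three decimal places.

-3.191

H0: μ_d = 0; H1: μ_d < 0 (paired t-test on the differences, left-tailed).
t = d̄/(s_d/√n) = -43.9/(87/√40) = -3.191
df = n − 1 = 39
p-value = P(T ≤ -3.191) ≈ 0.001
Since p ≈ 0.001 < α = 0.05, reject H0; the evidence is statistically significant.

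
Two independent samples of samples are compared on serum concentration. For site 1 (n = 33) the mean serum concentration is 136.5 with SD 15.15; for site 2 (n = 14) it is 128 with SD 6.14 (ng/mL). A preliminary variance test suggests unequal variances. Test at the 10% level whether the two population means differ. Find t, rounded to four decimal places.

Let group 1 = site 1, group 2 = site 2. H0: μ_1 = μ_2; H1: μ_1 ≠ μ_2 (Welch's two-sample t-test, two-sided).
t = (x̄_1 − x̄_2)/√(s_1²/n_1 + s_2²/n_2) = (136.5 − 128)/√(15.15²/33 + 6.14²/14) = 2.7365
Welch–Satterthwaite df ≈ 44.98
Two-sided p-value ≈ 0.0089
Since p ≈ 0.0089 < α = 0.1, reject H0; the evidence is statistically significant.

2.7365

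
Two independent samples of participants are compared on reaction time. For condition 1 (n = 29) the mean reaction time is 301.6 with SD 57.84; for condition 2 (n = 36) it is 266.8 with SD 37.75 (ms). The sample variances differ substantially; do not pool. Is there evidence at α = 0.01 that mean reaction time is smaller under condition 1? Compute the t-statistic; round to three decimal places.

2.796

Let group 1 = condition 1, group 2 = condition 2. H0: μ_1 = μ_2; H1: μ_1 < μ_2 (Welch's two-sample t-test, left-tailed).
t = (x̄_1 − x̄_2)/√(s_1²/n_1 + s_2²/n_2) = (301.6 − 266.8)/√(57.84²/29 + 37.75²/36) = 2.796
Welch–Satterthwaite df ≈ 46.16
p-value = P(T ≤ 2.796) ≈ 0.996
Since p ≈ 0.996 > α = 0.01, fail to reject H0; the evidence is not statistically significant.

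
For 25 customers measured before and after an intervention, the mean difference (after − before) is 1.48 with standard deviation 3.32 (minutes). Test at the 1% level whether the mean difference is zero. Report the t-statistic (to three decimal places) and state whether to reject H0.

t = 2.229; fail to reject H0

H0: μ_d = 0; H1: μ_d ≠ 0 (paired t-test on the differences, two-sided).
t = d̄/(s_d/√n) = 1.48/(3.32/√25) = 2.229
df = n − 1 = 24
Two-sided p-value ≈ 0.035
Since p ≈ 0.035 > α = 0.01, fail to reject H0; the data do not provide sufficient evidence against H0.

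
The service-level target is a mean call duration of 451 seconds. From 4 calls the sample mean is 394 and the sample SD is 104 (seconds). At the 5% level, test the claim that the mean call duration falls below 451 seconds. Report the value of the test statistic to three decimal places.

-1.096

H0: μ = 451; H1: μ < 451 (one-sample t-test, left-tailed).
t = (x̄ − μ₀)/(s/√n) = (394 − 451)/(104/√4) = -1.096
df = n − 1 = 3
p-value = P(T ≤ -1.096) ≈ 0.177
Since p ≈ 0.177 > α = 0.05, fail to reject H0; the evidence is not statistically significant.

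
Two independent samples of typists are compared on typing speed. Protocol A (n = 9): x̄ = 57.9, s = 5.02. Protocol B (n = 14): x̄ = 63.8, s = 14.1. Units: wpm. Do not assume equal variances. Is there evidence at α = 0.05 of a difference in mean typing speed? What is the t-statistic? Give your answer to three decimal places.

Let group 1 = protocol A, group 2 = protocol B. H0: μ_1 = μ_2; H1: μ_1 ≠ μ_2 (Welch's two-sample t-test, two-sided).
t = (x̄_1 − x̄_2)/√(s_1²/n_1 + s_2²/n_2) = (57.9 − 63.8)/√(5.02²/9 + 14.1²/14) = -1.431
Welch–Satterthwaite df ≈ 17.52
Two-sided p-value ≈ 0.1700
Since p ≈ 0.1700 > α = 0.05, fail to reject H0; the evidence is not statistically significant.

-1.431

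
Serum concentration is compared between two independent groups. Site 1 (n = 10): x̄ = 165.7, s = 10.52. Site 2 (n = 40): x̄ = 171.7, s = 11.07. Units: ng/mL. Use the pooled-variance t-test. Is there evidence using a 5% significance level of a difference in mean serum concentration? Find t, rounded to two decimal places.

Let group 1 = site 1, group 2 = site 2. H0: μ_1 = μ_2; H1: μ_1 ≠ μ_2 (two-sample pooled-variance t-test, two-sided).
s_p² = [(10−1)·10.52² + (40−1)·11.07²]/(10+40−2) = 120.318
t = (165.7 − 171.7)/√[120.318·(1/10 + 1/40)] = -1.55
df = n₁ + n₂ − 2 = 48
Two-sided p-value ≈ 0.128
Since p ≈ 0.128 > α = 0.05, fail to reject H0; the evidence is not statistically significant.

-1.55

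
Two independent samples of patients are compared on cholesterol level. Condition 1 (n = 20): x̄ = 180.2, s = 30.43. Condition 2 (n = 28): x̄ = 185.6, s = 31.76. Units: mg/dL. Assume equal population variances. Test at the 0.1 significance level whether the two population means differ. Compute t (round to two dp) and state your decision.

Let group 1 = condition 1, group 2 = condition 2. H0: μ_1 = μ_2; H1: μ_1 ≠ μ_2 (two-sample pooled-variance t-test, two-sided).
s_p² = [(20−1)·30.43² + (28−1)·31.76²]/(20+28−2) = 974.534
t = (180.2 − 185.6)/√[974.534·(1/20 + 1/28)] = -0.59
df = n₁ + n₂ − 2 = 46
Two-sided p-value ≈ 0.5575
Since p ≈ 0.5575 > α = 0.1, fail to reject H0; the evidence is not statistically significant.

t = -0.59; fail to reject H0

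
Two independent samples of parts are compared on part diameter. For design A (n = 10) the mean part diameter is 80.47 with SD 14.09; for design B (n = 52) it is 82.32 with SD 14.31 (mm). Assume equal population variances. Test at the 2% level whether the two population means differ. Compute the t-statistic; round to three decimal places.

Let group 1 = design A, group 2 = design B. H0: μ_1 = μ_2; H1: μ_1 ≠ μ_2 (two-sample pooled-variance t-test, two-sided).
s_p² = [(10−1)·14.09² + (52−1)·14.31²]/(10+52−2) = 203.839
t = (80.47 − 82.32)/√[203.839·(1/10 + 1/52)] = -0.375
df = n₁ + n₂ − 2 = 60
Two-sided p-value ≈ 0.709
Since p ≈ 0.709 > α = 0.02, fail to reject H0; the evidence is not statistically significant.

-0.375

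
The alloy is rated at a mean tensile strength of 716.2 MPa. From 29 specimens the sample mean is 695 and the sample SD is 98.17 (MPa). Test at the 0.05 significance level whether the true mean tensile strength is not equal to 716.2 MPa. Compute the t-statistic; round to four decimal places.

-1.1629

H0: μ = 716.2; H1: μ ≠ 716.2 (one-sample t-test, two-sided).
t = (x̄ − μ₀)/(s/√n) = (695 − 716.2)/(98.17/√29) = -1.1629
df = n − 1 = 28
Two-sided p-value ≈ 0.2547
Since p ≈ 0.2547 > α = 0.05, fail to reject H0; the data do not provide sufficient evidence against H0.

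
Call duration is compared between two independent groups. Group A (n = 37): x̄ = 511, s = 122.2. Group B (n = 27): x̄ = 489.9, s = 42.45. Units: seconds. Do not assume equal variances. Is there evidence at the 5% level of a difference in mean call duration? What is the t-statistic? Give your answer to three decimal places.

0.973

Let group 1 = group A, group 2 = group B. H0: μ_1 = μ_2; H1: μ_1 ≠ μ_2 (Welch's two-sample t-test, two-sided).
t = (x̄_1 − x̄_2)/√(s_1²/n_1 + s_2²/n_2) = (511 − 489.9)/√(122.2²/37 + 42.45²/27) = 0.973
Welch–Satterthwaite df ≈ 47.11
Two-sided p-value ≈ 0.336
Since p ≈ 0.336 > α = 0.05, fail to reject H0; the data do not provide sufficient evidence against H0.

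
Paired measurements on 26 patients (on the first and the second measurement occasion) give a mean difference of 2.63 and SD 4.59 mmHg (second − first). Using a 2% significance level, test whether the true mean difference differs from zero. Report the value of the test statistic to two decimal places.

2.92

H0: μ_d = 0; H1: μ_d ≠ 0 (paired t-test on the differences, two-sided).
t = d̄/(s_d/√n) = 2.63/(4.59/√26) = 2.92
df = n − 1 = 25
Two-sided p-value ≈ 0.007
Since p ≈ 0.007 < α = 0.02, reject H0; the data support H1.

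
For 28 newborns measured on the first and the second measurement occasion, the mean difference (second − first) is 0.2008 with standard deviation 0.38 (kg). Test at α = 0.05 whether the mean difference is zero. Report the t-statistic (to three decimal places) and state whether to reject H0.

H0: μ_d = 0; H1: μ_d ≠ 0 (paired t-test on the differences, two-sided).
t = d̄/(s_d/√n) = 0.2008/(0.38/√28) = 2.796
df = n − 1 = 27
Two-sided p-value ≈ 0.009
Since p ≈ 0.009 < α = 0.05, reject H0; the evidence is statistically significant.

t = 2.796; reject H0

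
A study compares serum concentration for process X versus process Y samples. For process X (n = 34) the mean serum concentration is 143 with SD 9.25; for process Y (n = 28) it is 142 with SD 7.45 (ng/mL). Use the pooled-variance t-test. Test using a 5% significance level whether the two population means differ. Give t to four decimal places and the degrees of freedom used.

Let group 1 = process X, group 2 = process Y. H0: μ_1 = μ_2; H1: μ_1 ≠ μ_2 (two-sample pooled-variance t-test, two-sided).
s_p² = [(34−1)·9.25² + (28−1)·7.45²]/(34+28−2) = 72.0355
t = (143 − 142)/√[72.0355·(1/34 + 1/28)] = 0.4617
df = n₁ + n₂ − 2 = 60
Two-sided p-value ≈ 0.646
Since p ≈ 0.646 > α = 0.05, fail to reject H0; the data do not provide sufficient evidence against H0.

t = 0.4617, df = 60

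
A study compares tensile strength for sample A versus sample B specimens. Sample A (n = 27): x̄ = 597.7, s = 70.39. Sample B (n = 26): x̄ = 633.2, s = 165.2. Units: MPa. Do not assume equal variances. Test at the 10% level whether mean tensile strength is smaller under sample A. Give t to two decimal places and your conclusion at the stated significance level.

t = -1.01; fail to reject H0

Let group 1 = sample A, group 2 = sample B. H0: μ_1 = μ_2; H1: μ_1 < μ_2 (Welch's two-sample t-test, left-tailed).
t = (x̄_1 − x̄_2)/√(s_1²/n_1 + s_2²/n_2) = (597.7 − 633.2)/√(70.39²/27 + 165.2²/26) = -1.01
Welch–Satterthwaite df ≈ 33.52
p-value = P(T ≤ -1.01) ≈ 0.1596
Since p ≈ 0.1596 > α = 0.1, fail to reject H0; the data do not provide sufficient evidence against H0.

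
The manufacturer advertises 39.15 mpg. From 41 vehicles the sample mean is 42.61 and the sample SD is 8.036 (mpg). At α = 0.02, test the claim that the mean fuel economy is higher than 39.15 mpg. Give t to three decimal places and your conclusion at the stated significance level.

H0: μ = 39.15; H1: μ > 39.15 (one-sample t-test, right-tailed).
t = (x̄ − μ₀)/(s/√n) = (42.61 − 39.15)/(8.036/√41) = 2.757
df = n − 1 = 40
p-value = P(T ≥ 2.757) ≈ 0.004
Since p ≈ 0.004 < α = 0.02, reject H0; the data support H1.

t = 2.757; reject H0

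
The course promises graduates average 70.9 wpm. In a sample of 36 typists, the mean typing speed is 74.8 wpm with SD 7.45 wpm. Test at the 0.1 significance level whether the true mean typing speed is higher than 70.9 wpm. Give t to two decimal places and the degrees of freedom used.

t = 3.14, df = 35

H0: μ = 70.9; H1: μ > 70.9 (one-sample t-test, right-tailed).
t = (x̄ − μ₀)/(s/√n) = (74.8 − 70.9)/(7.45/√36) = 3.14
df = n − 1 = 35
p-value = P(T ≥ 3.14) ≈ 0.002
Since p ≈ 0.002 < α = 0.1, reject H0; the data support H1.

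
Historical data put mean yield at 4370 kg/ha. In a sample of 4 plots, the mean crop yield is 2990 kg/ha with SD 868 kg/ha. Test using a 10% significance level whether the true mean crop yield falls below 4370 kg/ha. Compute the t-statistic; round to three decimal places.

-3.180

H0: μ = 4370; H1: μ < 4370 (one-sample t-test, left-tailed).
t = (x̄ − μ₀)/(s/√n) = (2990 − 4370)/(868/√4) = -3.180
df = n − 1 = 3
p-value = P(T ≤ -3.180) ≈ 0.025
Since p ≈ 0.025 < α = 0.1, reject H0; the evidence is statistically significant.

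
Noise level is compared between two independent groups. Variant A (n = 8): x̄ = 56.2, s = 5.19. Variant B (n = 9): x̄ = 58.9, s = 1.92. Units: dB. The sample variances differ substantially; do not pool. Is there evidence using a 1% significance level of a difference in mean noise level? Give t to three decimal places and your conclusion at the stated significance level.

t = -1.389; fail to reject H0

Let group 1 = variant A, group 2 = variant B. H0: μ_1 = μ_2; H1: μ_1 ≠ μ_2 (Welch's two-sample t-test, two-sided).
t = (x̄_1 − x̄_2)/√(s_1²/n_1 + s_2²/n_2) = (56.2 − 58.9)/√(5.19²/8 + 1.92²/9) = -1.389
Welch–Satterthwaite df ≈ 8.69
Two-sided p-value ≈ 0.199
Since p ≈ 0.199 > α = 0.01, fail to reject H0; the evidence is not statistically significant.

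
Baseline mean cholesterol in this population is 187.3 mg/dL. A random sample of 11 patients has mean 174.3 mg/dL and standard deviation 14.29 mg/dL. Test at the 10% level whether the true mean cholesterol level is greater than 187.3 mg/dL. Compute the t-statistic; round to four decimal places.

-3.0172

H0: μ = 187.3; H1: μ > 187.3 (one-sample t-test, right-tailed).
t = (x̄ − μ₀)/(s/√n) = (174.3 − 187.3)/(14.29/√11) = -3.0172
df = n − 1 = 10
p-value = P(T ≥ -3.0172) ≈ 0.9935
Since p ≈ 0.9935 > α = 0.1, fail to reject H0; the evidence is not statistically significant.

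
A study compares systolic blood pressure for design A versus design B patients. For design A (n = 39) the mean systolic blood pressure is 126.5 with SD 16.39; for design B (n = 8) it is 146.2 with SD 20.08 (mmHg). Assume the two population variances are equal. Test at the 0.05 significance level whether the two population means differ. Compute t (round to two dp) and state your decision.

t = -2.98; reject H0

Let group 1 = design A, group 2 = design B. H0: μ_1 = μ_2; H1: μ_1 ≠ μ_2 (two-sample pooled-variance t-test, two-sided).
s_p² = [(39−1)·16.39² + (8−1)·20.08²]/(39+8−2) = 289.566
t = (126.5 − 146.2)/√[289.566·(1/39 + 1/8)] = -2.98
df = n₁ + n₂ − 2 = 45
Two-sided p-value ≈ 0.005
Since p ≈ 0.005 < α = 0.05, reject H0; the data support H1.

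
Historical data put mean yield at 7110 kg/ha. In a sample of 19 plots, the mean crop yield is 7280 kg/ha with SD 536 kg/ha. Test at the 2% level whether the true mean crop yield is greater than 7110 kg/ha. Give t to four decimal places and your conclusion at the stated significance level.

H0: μ = 7110; H1: μ > 7110 (one-sample t-test, right-tailed).
t = (x̄ − μ₀)/(s/√n) = (7280 − 7110)/(536/√19) = 1.3825
df = n − 1 = 18
p-value = P(T ≥ 1.3825) ≈ 0.0919
Since p ≈ 0.0919 > α = 0.02, fail to reject H0; the data do not provide sufficient evidence against H0.

t = 1.3825; fail to reject H0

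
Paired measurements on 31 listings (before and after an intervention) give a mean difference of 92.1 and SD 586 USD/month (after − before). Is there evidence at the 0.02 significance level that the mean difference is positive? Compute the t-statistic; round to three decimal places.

0.875

H0: μ_d = 0; H1: μ_d > 0 (paired t-test on the differences, right-tailed).
t = d̄/(s_d/√n) = 92.1/(586/√31) = 0.875
df = n − 1 = 30
p-value = P(T ≥ 0.875) ≈ 0.1942
Since p ≈ 0.1942 > α = 0.02, fail to reject H0; the data do not provide sufficient evidence against H0.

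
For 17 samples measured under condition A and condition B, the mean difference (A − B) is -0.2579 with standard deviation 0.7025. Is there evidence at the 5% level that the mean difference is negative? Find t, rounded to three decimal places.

-1.514

H0: μ_d = 0; H1: μ_d < 0 (paired t-test on the differences, left-tailed).
t = d̄/(s_d/√n) = -0.2579/(0.7025/√17) = -1.514
df = n − 1 = 16
p-value = P(T ≤ -1.514) ≈ 0.075
Since p ≈ 0.075 > α = 0.05, fail to reject H0; the evidence is not statistically significant.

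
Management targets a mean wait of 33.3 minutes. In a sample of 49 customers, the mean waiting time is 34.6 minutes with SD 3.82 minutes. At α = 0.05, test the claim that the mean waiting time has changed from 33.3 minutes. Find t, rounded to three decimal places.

2.382

H0: μ = 33.3; H1: μ ≠ 33.3 (one-sample t-test, two-sided).
t = (x̄ − μ₀)/(s/√n) = (34.6 − 33.3)/(3.82/√49) = 2.382
df = n − 1 = 48
Two-sided p-value ≈ 0.0212
Since p ≈ 0.0212 < α = 0.05, reject H0; the data support H1.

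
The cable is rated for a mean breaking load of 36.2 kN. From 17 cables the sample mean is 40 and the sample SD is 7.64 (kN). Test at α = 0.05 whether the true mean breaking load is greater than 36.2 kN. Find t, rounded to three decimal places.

H0: μ = 36.2; H1: μ > 36.2 (one-sample t-test, right-tailed).
t = (x̄ − μ₀)/(s/√n) = (40 − 36.2)/(7.64/√17) = 2.051
df = n − 1 = 16
p-value = P(T ≥ 2.051) ≈ 0.029
Since p ≈ 0.029 < α = 0.05, reject H0; the data support H1.

2.051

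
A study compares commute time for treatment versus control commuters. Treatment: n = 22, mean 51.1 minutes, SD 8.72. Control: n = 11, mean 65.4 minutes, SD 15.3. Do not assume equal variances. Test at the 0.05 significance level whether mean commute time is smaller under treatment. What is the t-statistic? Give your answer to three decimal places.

Let group 1 = treatment, group 2 = control. H0: μ_1 = μ_2; H1: μ_1 < μ_2 (Welch's two-sample t-test, left-tailed).
t = (x̄_1 − x̄_2)/√(s_1²/n_1 + s_2²/n_2) = (51.1 − 65.4)/√(8.72²/22 + 15.3²/11) = -2.875
Welch–Satterthwaite df ≈ 13.34
p-value = P(T ≤ -2.875) ≈ 0.006
Since p ≈ 0.006 < α = 0.05, reject H0; the evidence is statistically significant.

-2.875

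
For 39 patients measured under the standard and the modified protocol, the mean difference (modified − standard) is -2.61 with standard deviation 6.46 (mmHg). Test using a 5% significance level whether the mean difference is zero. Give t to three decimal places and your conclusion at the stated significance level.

H0: μ_d = 0; H1: μ_d ≠ 0 (paired t-test on the differences, two-sided).
t = d̄/(s_d/√n) = -2.61/(6.46/√39) = -2.523
df = n − 1 = 38
Two-sided p-value ≈ 0.0159
Since p ≈ 0.0159 < α = 0.05, reject H0; the data support H1.

t = -2.523; reject H0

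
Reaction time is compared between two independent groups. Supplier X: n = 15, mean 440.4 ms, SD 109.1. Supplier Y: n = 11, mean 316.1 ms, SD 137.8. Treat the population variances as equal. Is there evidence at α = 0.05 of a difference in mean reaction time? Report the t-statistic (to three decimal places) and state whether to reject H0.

Let group 1 = supplier X, group 2 = supplier Y. H0: μ_1 = μ_2; H1: μ_1 ≠ μ_2 (two-sample pooled-variance t-test, two-sided).
s_p² = [(15−1)·109.1² + (11−1)·137.8²]/(15+11−2) = 14855.3
t = (440.4 − 316.1)/√[14855.3·(1/15 + 1/11)] = 2.569
df = n₁ + n₂ − 2 = 24
Two-sided p-value ≈ 0.017
Since p ≈ 0.017 < α = 0.05, reject H0; the evidence is statistically significant.

t = 2.569; reject H0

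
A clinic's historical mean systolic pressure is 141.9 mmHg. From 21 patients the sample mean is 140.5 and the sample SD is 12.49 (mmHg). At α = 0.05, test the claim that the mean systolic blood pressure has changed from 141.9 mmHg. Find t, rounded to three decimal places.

H0: μ = 141.9; H1: μ ≠ 141.9 (one-sample t-test, two-sided).
t = (x̄ − μ₀)/(s/√n) = (140.5 − 141.9)/(12.49/√21) = -0.514
df = n − 1 = 20
Two-sided p-value ≈ 0.613
Since p ≈ 0.613 > α = 0.05, fail to reject H0; the data do not provide sufficient evidence against H0.

-0.514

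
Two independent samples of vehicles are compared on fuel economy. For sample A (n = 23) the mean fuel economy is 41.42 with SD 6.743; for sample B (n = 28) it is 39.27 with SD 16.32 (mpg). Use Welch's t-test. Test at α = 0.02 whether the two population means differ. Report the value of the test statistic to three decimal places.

0.634

Let group 1 = sample A, group 2 = sample B. H0: μ_1 = μ_2; H1: μ_1 ≠ μ_2 (Welch's two-sample t-test, two-sided).
t = (x̄_1 − x̄_2)/√(s_1²/n_1 + s_2²/n_2) = (41.42 − 39.27)/√(6.743²/23 + 16.32²/28) = 0.634
Welch–Satterthwaite df ≈ 37.41
Two-sided p-value ≈ 0.530
Since p ≈ 0.530 > α = 0.02, fail to reject H0; the evidence is not statistically significant.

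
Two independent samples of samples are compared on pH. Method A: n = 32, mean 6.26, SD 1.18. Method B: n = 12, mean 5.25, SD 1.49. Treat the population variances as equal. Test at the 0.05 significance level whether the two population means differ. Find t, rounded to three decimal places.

Let group 1 = method A, group 2 = method B. H0: μ_1 = μ_2; H1: μ_1 ≠ μ_2 (two-sample pooled-variance t-test, two-sided).
s_p² = [(32−1)·1.18² + (12−1)·1.49²]/(32+12−2) = 1.60918
t = (6.26 − 5.25)/√[1.60918·(1/32 + 1/12)] = 2.352
df = n₁ + n₂ − 2 = 42
Two-sided p-value ≈ 0.023
Since p ≈ 0.023 < α = 0.05, reject H0; the evidence is statistically significant.

2.352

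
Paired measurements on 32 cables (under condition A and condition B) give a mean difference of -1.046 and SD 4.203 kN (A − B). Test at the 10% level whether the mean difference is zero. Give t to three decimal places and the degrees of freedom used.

t = -1.408, df = 31

H0: μ_d = 0; H1: μ_d ≠ 0 (paired t-test on the differences, two-sided).
t = d̄/(s_d/√n) = -1.046/(4.203/√32) = -1.408
df = n − 1 = 31
Two-sided p-value ≈ 0.169
Since p ≈ 0.169 > α = 0.1, fail to reject H0; the data do not provide sufficient evidence against H0.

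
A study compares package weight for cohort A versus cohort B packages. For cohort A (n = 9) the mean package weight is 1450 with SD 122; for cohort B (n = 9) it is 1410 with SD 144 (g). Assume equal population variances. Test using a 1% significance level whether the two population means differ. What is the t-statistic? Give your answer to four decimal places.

0.6358

Let group 1 = cohort A, group 2 = cohort B. H0: μ_1 = μ_2; H1: μ_1 ≠ μ_2 (two-sample pooled-variance t-test, two-sided).
s_p² = [(9−1)·122² + (9−1)·144²]/(9+9−2) = 17810
t = (1450 − 1410)/√[17810·(1/9 + 1/9)] = 0.6358
df = n₁ + n₂ − 2 = 16
Two-sided p-value ≈ 0.534
Since p ≈ 0.534 > α = 0.01, fail to reject H0; the evidence is not statistically significant.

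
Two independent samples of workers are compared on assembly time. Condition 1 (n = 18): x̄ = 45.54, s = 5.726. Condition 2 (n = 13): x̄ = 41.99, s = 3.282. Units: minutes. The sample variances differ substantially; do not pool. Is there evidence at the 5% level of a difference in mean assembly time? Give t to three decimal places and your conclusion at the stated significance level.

Let group 1 = condition 1, group 2 = condition 2. H0: μ_1 = μ_2; H1: μ_1 ≠ μ_2 (Welch's two-sample t-test, two-sided).
t = (x̄_1 − x̄_2)/√(s_1²/n_1 + s_2²/n_2) = (45.54 − 41.99)/√(5.726²/18 + 3.282²/13) = 2.181
Welch–Satterthwaite df ≈ 27.83
Two-sided p-value ≈ 0.0378
Since p ≈ 0.0378 < α = 0.05, reject H0; the data support H1.

t = 2.181; reject H0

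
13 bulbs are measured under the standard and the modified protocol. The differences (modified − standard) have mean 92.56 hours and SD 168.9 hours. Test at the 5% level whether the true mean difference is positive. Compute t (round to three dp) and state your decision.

t = 1.976; reject H0

H0: μ_d = 0; H1: μ_d > 0 (paired t-test on the differences, right-tailed).
t = d̄/(s_d/√n) = 92.56/(168.9/√13) = 1.976
df = n − 1 = 12
p-value = P(T ≥ 1.976) ≈ 0.0358
Since p ≈ 0.0358 < α = 0.05, reject H0; the evidence is statistically significant.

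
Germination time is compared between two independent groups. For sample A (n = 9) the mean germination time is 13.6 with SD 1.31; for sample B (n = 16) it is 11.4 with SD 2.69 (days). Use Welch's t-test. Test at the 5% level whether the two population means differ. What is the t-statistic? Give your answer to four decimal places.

2.7437

Let group 1 = sample A, group 2 = sample B. H0: μ_1 = μ_2; H1: μ_1 ≠ μ_2 (Welch's two-sample t-test, two-sided).
t = (x̄_1 − x̄_2)/√(s_1²/n_1 + s_2²/n_2) = (13.6 − 11.4)/√(1.31²/9 + 2.69²/16) = 2.7437
Welch–Satterthwaite df ≈ 22.74
Two-sided p-value ≈ 0.0116
Since p ≈ 0.0116 < α = 0.05, reject H0; the data support H1.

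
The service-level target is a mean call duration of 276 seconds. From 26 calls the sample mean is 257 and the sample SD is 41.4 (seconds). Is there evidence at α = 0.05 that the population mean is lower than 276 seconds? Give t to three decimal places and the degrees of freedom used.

t = -2.340, df = 25

H0: μ = 276; H1: μ < 276 (one-sample t-test, left-tailed).
t = (x̄ − μ₀)/(s/√n) = (257 − 276)/(41.4/√26) = -2.340
df = n − 1 = 25
p-value = P(T ≤ -2.340) ≈ 0.014
Since p ≈ 0.014 < α = 0.05, reject H0; the evidence is statistically significant.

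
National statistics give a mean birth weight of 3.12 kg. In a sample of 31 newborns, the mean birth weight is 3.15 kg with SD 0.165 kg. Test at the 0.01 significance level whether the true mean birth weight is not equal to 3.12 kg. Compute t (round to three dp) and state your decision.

H0: μ = 3.12; H1: μ ≠ 3.12 (one-sample t-test, two-sided).
t = (x̄ − μ₀)/(s/√n) = (3.15 − 3.12)/(0.165/√31) = 1.012
df = n − 1 = 30
Two-sided p-value ≈ 0.3195
Since p ≈ 0.3195 > α = 0.01, fail to reject H0; the data do not provide sufficient evidence against H0.

t = 1.012; fail to reject H0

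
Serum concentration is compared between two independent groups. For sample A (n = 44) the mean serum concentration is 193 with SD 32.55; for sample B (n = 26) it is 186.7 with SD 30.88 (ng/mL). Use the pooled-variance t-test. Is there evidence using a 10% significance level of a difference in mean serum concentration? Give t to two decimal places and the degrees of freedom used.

t = 0.80, df = 68

Let group 1 = sample A, group 2 = sample B. H0: μ_1 = μ_2; H1: μ_1 ≠ μ_2 (two-sample pooled-variance t-test, two-sided).
s_p² = [(44−1)·32.55² + (26−1)·30.88²]/(44+26−2) = 1020.56
t = (193 − 186.7)/√[1020.56·(1/44 + 1/26)] = 0.80
df = n₁ + n₂ − 2 = 68
Two-sided p-value ≈ 0.428
Since p ≈ 0.428 > α = 0.1, fail to reject H0; the data do not provide sufficient evidence against H0.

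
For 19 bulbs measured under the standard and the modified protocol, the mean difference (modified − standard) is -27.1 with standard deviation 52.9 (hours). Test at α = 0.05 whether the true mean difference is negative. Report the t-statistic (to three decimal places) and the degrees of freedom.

t = -2.233, df = 18

H0: μ_d = 0; H1: μ_d < 0 (paired t-test on the differences, left-tailed).
t = d̄/(s_d/√n) = -27.1/(52.9/√19) = -2.233
df = n − 1 = 18
p-value = P(T ≤ -2.233) ≈ 0.019
Since p ≈ 0.019 < α = 0.05, reject H0; the data support H1.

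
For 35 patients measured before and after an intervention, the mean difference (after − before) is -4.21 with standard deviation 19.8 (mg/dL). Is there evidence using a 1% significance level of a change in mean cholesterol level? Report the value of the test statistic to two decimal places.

H0: μ_d = 0; H1: μ_d ≠ 0 (paired t-test on the differences, two-sided).
t = d̄/(s_d/√n) = -4.21/(19.8/√35) = -1.26
df = n − 1 = 34
Two-sided p-value ≈ 0.217
Since p ≈ 0.217 > α = 0.01, fail to reject H0; the evidence is not statistically significant.

-1.26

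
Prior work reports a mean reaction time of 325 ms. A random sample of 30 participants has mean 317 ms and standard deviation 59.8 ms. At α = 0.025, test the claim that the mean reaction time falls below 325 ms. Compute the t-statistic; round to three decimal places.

-0.733

H0: μ = 325; H1: μ < 325 (one-sample t-test, left-tailed).
t = (x̄ − μ₀)/(s/√n) = (317 − 325)/(59.8/√30) = -0.733
df = n − 1 = 29
p-value = P(T ≤ -0.733) ≈ 0.235
Since p ≈ 0.235 > α = 0.025, fail to reject H0; the data do not provide sufficient evidence against H0.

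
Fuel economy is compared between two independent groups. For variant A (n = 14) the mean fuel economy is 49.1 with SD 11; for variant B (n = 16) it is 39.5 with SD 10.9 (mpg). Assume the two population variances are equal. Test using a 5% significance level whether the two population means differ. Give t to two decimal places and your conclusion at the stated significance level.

Let group 1 = variant A, group 2 = variant B. H0: μ_1 = μ_2; H1: μ_1 ≠ μ_2 (two-sample pooled-variance t-test, two-sided).
s_p² = [(14−1)·11² + (16−1)·10.9²]/(14+16−2) = 119.827
t = (49.1 − 39.5)/√[119.827·(1/14 + 1/16)] = 2.40
df = n₁ + n₂ − 2 = 28
Two-sided p-value ≈ 0.023
Since p ≈ 0.023 < α = 0.05, reject H0; the data support H1.

t = 2.40; reject H0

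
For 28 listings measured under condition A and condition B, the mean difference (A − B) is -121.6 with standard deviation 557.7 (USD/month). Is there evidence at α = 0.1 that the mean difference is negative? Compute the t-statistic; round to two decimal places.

-1.15

H0: μ_d = 0; H1: μ_d < 0 (paired t-test on the differences, left-tailed).
t = d̄/(s_d/√n) = -121.6/(557.7/√28) = -1.15
df = n − 1 = 27
p-value = P(T ≤ -1.15) ≈ 0.1294
Since p ≈ 0.1294 > α = 0.1, fail to reject H0; the data do not provide sufficient evidence against H0.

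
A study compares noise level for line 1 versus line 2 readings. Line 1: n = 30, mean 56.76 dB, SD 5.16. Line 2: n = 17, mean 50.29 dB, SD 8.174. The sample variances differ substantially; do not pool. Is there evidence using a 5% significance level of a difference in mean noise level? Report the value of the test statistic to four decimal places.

2.9477

Let group 1 = line 1, group 2 = line 2. H0: μ_1 = μ_2; H1: μ_1 ≠ μ_2 (Welch's two-sample t-test, two-sided).
t = (x̄_1 − x̄_2)/√(s_1²/n_1 + s_2²/n_2) = (56.76 − 50.29)/√(5.16²/30 + 8.174²/17) = 2.9477
Welch–Satterthwaite df ≈ 23.38
Two-sided p-value ≈ 0.007
Since p ≈ 0.007 < α = 0.05, reject H0; the data support H1.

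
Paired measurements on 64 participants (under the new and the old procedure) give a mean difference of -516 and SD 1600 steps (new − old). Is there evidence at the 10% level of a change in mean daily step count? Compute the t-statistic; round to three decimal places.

H0: μ_d = 0; H1: μ_d ≠ 0 (paired t-test on the differences, two-sided).
t = d̄/(s_d/√n) = -516/(1600/√64) = -2.580
df = n − 1 = 63
Two-sided p-value ≈ 0.012
Since p ≈ 0.012 < α = 0.1, reject H0; the evidence is statistically significant.

-2.580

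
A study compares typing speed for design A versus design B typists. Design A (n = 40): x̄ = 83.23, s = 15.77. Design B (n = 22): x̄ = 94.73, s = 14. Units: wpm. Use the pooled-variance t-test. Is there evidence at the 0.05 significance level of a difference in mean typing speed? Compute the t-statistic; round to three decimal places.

Let group 1 = design A, group 2 = design B. H0: μ_1 = μ_2; H1: μ_1 ≠ μ_2 (two-sample pooled-variance t-test, two-sided).
s_p² = [(40−1)·15.77² + (22−1)·14²]/(40+22−2) = 230.25
t = (83.23 − 94.73)/√[230.25·(1/40 + 1/22)] = -2.855
df = n₁ + n₂ − 2 = 60
Two-sided p-value ≈ 0.006
Since p ≈ 0.006 < α = 0.05, reject H0; the data support H1.

-2.855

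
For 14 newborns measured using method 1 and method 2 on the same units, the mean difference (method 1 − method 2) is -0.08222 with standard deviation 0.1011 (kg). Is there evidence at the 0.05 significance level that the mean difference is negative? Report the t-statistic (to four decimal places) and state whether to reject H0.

H0: μ_d = 0; H1: μ_d < 0 (paired t-test on the differences, left-tailed).
t = d̄/(s_d/√n) = -0.08222/(0.1011/√14) = -3.0429
df = n − 1 = 13
p-value = P(T ≤ -3.0429) ≈ 0.0047
Since p ≈ 0.0047 < α = 0.05, reject H0; the data support H1.

t = -3.0429; reject H0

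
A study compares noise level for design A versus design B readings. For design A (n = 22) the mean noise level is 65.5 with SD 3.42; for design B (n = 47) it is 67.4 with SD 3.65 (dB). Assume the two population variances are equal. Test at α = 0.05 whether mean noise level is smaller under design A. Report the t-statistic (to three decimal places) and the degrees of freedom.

Let group 1 = design A, group 2 = design B. H0: μ_1 = μ_2; H1: μ_1 < μ_2 (two-sample pooled-variance t-test, left-tailed).
s_p² = [(22−1)·3.42² + (47−1)·3.65²]/(22+47−2) = 12.8128
t = (65.5 − 67.4)/√[12.8128·(1/22 + 1/47)] = -2.055
df = n₁ + n₂ − 2 = 67
p-value = P(T ≤ -2.055) ≈ 0.0219
Since p ≈ 0.0219 < α = 0.05, reject H0; the evidence is statistically significant.

t = -2.055, df = 67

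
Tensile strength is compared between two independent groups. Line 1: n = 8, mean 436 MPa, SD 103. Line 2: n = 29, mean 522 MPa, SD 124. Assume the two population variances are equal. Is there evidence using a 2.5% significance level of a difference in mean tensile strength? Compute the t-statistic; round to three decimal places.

-1.793

Let group 1 = line 1, group 2 = line 2. H0: μ_1 = μ_2; H1: μ_1 ≠ μ_2 (two-sample pooled-variance t-test, two-sided).
s_p² = [(8−1)·103² + (29−1)·124²]/(8+29−2) = 14422.6
t = (436 − 522)/√[14422.6·(1/8 + 1/29)] = -1.793
df = n₁ + n₂ − 2 = 35
Two-sided p-value ≈ 0.0816
Since p ≈ 0.0816 > α = 0.025, fail to reject H0; the data do not provide sufficient evidence against H0.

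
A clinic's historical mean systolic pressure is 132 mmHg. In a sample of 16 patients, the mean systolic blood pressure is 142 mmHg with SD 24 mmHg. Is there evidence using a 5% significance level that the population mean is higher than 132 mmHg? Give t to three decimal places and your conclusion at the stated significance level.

H0: μ = 132; H1: μ > 132 (one-sample t-test, right-tailed).
t = (x̄ − μ₀)/(s/√n) = (142 − 132)/(24/√16) = 1.667
df = n − 1 = 15
p-value = P(T ≥ 1.667) ≈ 0.058
Since p ≈ 0.058 > α = 0.05, fail to reject H0; the evidence is not statistically significant.

t = 1.667; fail to reject H0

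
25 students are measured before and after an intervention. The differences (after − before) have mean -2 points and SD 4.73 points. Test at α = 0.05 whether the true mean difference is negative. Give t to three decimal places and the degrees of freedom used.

H0: μ_d = 0; H1: μ_d < 0 (paired t-test on the differences, left-tailed).
t = d̄/(s_d/√n) = -2/(4.73/√25) = -2.114
df = n − 1 = 24
p-value = P(T ≤ -2.114) ≈ 0.0225
Since p ≈ 0.0225 < α = 0.05, reject H0; the data support H1.

t = -2.114, df = 24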